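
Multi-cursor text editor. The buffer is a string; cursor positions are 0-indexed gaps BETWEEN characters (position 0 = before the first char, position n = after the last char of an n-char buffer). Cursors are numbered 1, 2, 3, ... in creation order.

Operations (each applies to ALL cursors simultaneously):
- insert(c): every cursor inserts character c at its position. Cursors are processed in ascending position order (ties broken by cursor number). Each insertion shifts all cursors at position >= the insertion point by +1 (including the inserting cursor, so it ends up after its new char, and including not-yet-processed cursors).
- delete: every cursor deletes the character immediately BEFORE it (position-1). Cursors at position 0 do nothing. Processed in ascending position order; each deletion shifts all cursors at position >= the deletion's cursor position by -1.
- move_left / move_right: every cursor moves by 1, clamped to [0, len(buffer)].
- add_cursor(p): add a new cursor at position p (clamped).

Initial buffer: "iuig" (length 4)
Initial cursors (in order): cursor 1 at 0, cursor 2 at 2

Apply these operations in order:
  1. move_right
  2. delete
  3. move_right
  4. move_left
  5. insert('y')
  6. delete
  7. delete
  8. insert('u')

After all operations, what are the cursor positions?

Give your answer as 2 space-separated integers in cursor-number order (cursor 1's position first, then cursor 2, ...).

After op 1 (move_right): buffer="iuig" (len 4), cursors c1@1 c2@3, authorship ....
After op 2 (delete): buffer="ug" (len 2), cursors c1@0 c2@1, authorship ..
After op 3 (move_right): buffer="ug" (len 2), cursors c1@1 c2@2, authorship ..
After op 4 (move_left): buffer="ug" (len 2), cursors c1@0 c2@1, authorship ..
After op 5 (insert('y')): buffer="yuyg" (len 4), cursors c1@1 c2@3, authorship 1.2.
After op 6 (delete): buffer="ug" (len 2), cursors c1@0 c2@1, authorship ..
After op 7 (delete): buffer="g" (len 1), cursors c1@0 c2@0, authorship .
After op 8 (insert('u')): buffer="uug" (len 3), cursors c1@2 c2@2, authorship 12.

Answer: 2 2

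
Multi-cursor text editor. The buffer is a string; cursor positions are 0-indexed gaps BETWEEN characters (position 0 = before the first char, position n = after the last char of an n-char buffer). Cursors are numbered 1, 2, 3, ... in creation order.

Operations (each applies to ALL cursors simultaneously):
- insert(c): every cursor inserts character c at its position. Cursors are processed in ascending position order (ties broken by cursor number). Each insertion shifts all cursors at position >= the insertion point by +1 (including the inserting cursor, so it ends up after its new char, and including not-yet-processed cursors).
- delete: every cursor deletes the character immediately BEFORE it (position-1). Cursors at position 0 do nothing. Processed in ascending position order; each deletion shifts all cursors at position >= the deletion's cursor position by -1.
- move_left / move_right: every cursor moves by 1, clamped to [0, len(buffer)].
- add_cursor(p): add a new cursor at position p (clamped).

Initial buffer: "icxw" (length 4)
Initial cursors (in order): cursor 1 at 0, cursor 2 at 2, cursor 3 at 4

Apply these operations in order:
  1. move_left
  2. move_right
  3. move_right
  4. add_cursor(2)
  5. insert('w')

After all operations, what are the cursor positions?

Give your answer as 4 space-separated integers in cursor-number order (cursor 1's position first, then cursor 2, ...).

After op 1 (move_left): buffer="icxw" (len 4), cursors c1@0 c2@1 c3@3, authorship ....
After op 2 (move_right): buffer="icxw" (len 4), cursors c1@1 c2@2 c3@4, authorship ....
After op 3 (move_right): buffer="icxw" (len 4), cursors c1@2 c2@3 c3@4, authorship ....
After op 4 (add_cursor(2)): buffer="icxw" (len 4), cursors c1@2 c4@2 c2@3 c3@4, authorship ....
After op 5 (insert('w')): buffer="icwwxwww" (len 8), cursors c1@4 c4@4 c2@6 c3@8, authorship ..14.2.3

Answer: 4 6 8 4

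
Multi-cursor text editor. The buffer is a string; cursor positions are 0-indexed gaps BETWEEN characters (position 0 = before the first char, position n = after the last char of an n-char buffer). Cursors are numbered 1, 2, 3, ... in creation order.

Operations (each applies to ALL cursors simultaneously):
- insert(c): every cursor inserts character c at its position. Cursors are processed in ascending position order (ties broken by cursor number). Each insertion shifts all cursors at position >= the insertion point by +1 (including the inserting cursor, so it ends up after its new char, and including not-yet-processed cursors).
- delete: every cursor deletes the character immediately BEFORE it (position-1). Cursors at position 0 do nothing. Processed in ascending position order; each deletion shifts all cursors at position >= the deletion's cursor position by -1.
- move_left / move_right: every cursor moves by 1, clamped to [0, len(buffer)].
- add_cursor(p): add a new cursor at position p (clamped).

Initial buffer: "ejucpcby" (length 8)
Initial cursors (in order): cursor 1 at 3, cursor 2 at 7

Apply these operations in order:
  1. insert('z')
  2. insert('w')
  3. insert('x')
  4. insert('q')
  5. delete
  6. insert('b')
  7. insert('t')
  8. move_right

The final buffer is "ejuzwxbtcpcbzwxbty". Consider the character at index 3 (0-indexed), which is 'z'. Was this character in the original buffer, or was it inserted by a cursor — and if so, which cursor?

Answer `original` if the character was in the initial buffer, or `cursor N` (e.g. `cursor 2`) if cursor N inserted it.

After op 1 (insert('z')): buffer="ejuzcpcbzy" (len 10), cursors c1@4 c2@9, authorship ...1....2.
After op 2 (insert('w')): buffer="ejuzwcpcbzwy" (len 12), cursors c1@5 c2@11, authorship ...11....22.
After op 3 (insert('x')): buffer="ejuzwxcpcbzwxy" (len 14), cursors c1@6 c2@13, authorship ...111....222.
After op 4 (insert('q')): buffer="ejuzwxqcpcbzwxqy" (len 16), cursors c1@7 c2@15, authorship ...1111....2222.
After op 5 (delete): buffer="ejuzwxcpcbzwxy" (len 14), cursors c1@6 c2@13, authorship ...111....222.
After op 6 (insert('b')): buffer="ejuzwxbcpcbzwxby" (len 16), cursors c1@7 c2@15, authorship ...1111....2222.
After op 7 (insert('t')): buffer="ejuzwxbtcpcbzwxbty" (len 18), cursors c1@8 c2@17, authorship ...11111....22222.
After op 8 (move_right): buffer="ejuzwxbtcpcbzwxbty" (len 18), cursors c1@9 c2@18, authorship ...11111....22222.
Authorship (.=original, N=cursor N): . . . 1 1 1 1 1 . . . . 2 2 2 2 2 .
Index 3: author = 1

Answer: cursor 1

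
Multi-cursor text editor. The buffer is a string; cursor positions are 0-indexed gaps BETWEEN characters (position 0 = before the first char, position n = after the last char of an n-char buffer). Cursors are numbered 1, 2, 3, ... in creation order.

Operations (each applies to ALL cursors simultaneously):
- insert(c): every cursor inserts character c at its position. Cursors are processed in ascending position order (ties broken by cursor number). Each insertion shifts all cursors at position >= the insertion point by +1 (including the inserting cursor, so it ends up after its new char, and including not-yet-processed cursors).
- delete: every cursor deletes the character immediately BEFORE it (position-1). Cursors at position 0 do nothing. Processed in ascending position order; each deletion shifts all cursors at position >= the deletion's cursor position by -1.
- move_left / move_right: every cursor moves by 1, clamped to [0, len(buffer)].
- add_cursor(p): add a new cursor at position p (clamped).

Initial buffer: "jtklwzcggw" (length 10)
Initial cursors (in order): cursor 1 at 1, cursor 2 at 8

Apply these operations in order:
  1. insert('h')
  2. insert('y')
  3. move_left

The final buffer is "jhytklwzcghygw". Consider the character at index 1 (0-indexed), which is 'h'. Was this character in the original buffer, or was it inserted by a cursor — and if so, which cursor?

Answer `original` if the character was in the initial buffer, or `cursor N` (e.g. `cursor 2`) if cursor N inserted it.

Answer: cursor 1

Derivation:
After op 1 (insert('h')): buffer="jhtklwzcghgw" (len 12), cursors c1@2 c2@10, authorship .1.......2..
After op 2 (insert('y')): buffer="jhytklwzcghygw" (len 14), cursors c1@3 c2@12, authorship .11.......22..
After op 3 (move_left): buffer="jhytklwzcghygw" (len 14), cursors c1@2 c2@11, authorship .11.......22..
Authorship (.=original, N=cursor N): . 1 1 . . . . . . . 2 2 . .
Index 1: author = 1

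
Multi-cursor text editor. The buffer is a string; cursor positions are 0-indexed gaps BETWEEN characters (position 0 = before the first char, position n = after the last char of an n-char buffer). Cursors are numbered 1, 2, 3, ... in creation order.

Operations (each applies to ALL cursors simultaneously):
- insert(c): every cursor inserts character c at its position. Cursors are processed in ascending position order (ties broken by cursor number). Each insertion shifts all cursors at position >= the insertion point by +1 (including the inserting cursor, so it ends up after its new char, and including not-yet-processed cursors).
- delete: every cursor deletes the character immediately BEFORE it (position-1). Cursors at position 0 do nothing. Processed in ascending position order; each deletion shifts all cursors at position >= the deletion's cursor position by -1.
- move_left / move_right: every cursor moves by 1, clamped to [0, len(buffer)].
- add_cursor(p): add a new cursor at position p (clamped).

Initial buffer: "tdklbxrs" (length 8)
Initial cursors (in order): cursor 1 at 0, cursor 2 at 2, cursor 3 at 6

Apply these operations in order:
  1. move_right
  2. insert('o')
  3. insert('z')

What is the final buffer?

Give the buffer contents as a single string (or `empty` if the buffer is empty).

After op 1 (move_right): buffer="tdklbxrs" (len 8), cursors c1@1 c2@3 c3@7, authorship ........
After op 2 (insert('o')): buffer="todkolbxros" (len 11), cursors c1@2 c2@5 c3@10, authorship .1..2....3.
After op 3 (insert('z')): buffer="tozdkozlbxrozs" (len 14), cursors c1@3 c2@7 c3@13, authorship .11..22....33.

Answer: tozdkozlbxrozs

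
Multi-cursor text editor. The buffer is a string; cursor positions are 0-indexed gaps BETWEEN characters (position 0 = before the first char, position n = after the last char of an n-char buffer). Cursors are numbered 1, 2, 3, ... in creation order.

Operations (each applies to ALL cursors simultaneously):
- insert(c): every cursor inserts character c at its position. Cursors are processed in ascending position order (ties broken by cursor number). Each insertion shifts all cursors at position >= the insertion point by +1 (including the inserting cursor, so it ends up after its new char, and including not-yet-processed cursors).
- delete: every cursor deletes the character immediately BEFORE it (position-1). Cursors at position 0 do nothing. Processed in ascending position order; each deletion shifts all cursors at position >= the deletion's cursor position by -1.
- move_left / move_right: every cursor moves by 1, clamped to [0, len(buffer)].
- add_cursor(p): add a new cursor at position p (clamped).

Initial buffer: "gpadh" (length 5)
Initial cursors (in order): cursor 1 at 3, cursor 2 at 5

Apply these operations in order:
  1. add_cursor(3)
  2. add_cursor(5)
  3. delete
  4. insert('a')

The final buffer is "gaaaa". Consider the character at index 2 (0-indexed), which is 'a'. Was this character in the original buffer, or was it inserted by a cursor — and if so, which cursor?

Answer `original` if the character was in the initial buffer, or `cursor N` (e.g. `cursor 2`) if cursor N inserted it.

After op 1 (add_cursor(3)): buffer="gpadh" (len 5), cursors c1@3 c3@3 c2@5, authorship .....
After op 2 (add_cursor(5)): buffer="gpadh" (len 5), cursors c1@3 c3@3 c2@5 c4@5, authorship .....
After op 3 (delete): buffer="g" (len 1), cursors c1@1 c2@1 c3@1 c4@1, authorship .
After op 4 (insert('a')): buffer="gaaaa" (len 5), cursors c1@5 c2@5 c3@5 c4@5, authorship .1234
Authorship (.=original, N=cursor N): . 1 2 3 4
Index 2: author = 2

Answer: cursor 2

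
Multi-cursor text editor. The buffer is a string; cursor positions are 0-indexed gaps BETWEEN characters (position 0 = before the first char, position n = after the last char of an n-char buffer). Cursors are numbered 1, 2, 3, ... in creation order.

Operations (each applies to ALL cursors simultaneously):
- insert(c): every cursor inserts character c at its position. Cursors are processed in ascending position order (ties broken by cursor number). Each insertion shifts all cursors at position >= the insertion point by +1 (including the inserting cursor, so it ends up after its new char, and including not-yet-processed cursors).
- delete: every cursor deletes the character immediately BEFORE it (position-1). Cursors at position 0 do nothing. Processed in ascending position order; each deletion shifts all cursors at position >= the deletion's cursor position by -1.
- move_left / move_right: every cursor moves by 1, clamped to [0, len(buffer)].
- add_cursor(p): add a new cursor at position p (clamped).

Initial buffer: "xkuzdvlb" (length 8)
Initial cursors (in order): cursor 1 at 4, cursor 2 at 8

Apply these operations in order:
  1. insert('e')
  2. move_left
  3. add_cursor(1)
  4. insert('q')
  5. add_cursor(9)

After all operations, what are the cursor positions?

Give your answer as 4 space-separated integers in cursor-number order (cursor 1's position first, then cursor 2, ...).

Answer: 6 12 2 9

Derivation:
After op 1 (insert('e')): buffer="xkuzedvlbe" (len 10), cursors c1@5 c2@10, authorship ....1....2
After op 2 (move_left): buffer="xkuzedvlbe" (len 10), cursors c1@4 c2@9, authorship ....1....2
After op 3 (add_cursor(1)): buffer="xkuzedvlbe" (len 10), cursors c3@1 c1@4 c2@9, authorship ....1....2
After op 4 (insert('q')): buffer="xqkuzqedvlbqe" (len 13), cursors c3@2 c1@6 c2@12, authorship .3...11....22
After op 5 (add_cursor(9)): buffer="xqkuzqedvlbqe" (len 13), cursors c3@2 c1@6 c4@9 c2@12, authorship .3...11....22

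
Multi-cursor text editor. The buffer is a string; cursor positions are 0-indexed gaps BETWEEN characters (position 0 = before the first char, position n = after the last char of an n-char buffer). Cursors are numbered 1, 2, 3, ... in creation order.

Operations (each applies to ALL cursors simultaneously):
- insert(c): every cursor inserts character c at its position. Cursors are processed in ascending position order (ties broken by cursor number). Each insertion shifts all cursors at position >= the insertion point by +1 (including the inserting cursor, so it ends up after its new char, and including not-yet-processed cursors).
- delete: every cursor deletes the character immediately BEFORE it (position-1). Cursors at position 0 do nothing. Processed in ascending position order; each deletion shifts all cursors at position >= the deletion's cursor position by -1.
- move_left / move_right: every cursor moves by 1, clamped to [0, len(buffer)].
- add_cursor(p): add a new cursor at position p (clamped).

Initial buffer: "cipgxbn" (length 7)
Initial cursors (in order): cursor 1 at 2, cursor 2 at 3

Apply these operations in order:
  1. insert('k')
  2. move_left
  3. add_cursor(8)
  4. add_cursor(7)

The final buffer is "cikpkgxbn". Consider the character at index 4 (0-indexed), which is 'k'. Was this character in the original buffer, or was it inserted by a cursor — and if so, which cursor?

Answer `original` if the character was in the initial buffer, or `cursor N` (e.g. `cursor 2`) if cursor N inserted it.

Answer: cursor 2

Derivation:
After op 1 (insert('k')): buffer="cikpkgxbn" (len 9), cursors c1@3 c2@5, authorship ..1.2....
After op 2 (move_left): buffer="cikpkgxbn" (len 9), cursors c1@2 c2@4, authorship ..1.2....
After op 3 (add_cursor(8)): buffer="cikpkgxbn" (len 9), cursors c1@2 c2@4 c3@8, authorship ..1.2....
After op 4 (add_cursor(7)): buffer="cikpkgxbn" (len 9), cursors c1@2 c2@4 c4@7 c3@8, authorship ..1.2....
Authorship (.=original, N=cursor N): . . 1 . 2 . . . .
Index 4: author = 2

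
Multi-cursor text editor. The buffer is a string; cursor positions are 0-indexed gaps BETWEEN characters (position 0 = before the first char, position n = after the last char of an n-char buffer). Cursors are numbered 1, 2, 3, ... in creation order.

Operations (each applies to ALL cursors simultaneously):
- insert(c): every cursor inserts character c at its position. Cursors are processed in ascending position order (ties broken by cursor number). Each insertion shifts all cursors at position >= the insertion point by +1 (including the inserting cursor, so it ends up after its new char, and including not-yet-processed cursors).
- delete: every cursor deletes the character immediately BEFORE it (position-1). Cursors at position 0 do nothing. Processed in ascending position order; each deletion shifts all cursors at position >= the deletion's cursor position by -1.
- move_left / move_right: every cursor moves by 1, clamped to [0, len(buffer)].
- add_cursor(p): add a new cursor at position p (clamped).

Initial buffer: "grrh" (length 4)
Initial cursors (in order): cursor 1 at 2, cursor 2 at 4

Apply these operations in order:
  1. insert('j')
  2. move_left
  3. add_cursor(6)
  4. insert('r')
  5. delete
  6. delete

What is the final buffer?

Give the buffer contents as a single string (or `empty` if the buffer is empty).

Answer: gjr

Derivation:
After op 1 (insert('j')): buffer="grjrhj" (len 6), cursors c1@3 c2@6, authorship ..1..2
After op 2 (move_left): buffer="grjrhj" (len 6), cursors c1@2 c2@5, authorship ..1..2
After op 3 (add_cursor(6)): buffer="grjrhj" (len 6), cursors c1@2 c2@5 c3@6, authorship ..1..2
After op 4 (insert('r')): buffer="grrjrhrjr" (len 9), cursors c1@3 c2@7 c3@9, authorship ..11..223
After op 5 (delete): buffer="grjrhj" (len 6), cursors c1@2 c2@5 c3@6, authorship ..1..2
After op 6 (delete): buffer="gjr" (len 3), cursors c1@1 c2@3 c3@3, authorship .1.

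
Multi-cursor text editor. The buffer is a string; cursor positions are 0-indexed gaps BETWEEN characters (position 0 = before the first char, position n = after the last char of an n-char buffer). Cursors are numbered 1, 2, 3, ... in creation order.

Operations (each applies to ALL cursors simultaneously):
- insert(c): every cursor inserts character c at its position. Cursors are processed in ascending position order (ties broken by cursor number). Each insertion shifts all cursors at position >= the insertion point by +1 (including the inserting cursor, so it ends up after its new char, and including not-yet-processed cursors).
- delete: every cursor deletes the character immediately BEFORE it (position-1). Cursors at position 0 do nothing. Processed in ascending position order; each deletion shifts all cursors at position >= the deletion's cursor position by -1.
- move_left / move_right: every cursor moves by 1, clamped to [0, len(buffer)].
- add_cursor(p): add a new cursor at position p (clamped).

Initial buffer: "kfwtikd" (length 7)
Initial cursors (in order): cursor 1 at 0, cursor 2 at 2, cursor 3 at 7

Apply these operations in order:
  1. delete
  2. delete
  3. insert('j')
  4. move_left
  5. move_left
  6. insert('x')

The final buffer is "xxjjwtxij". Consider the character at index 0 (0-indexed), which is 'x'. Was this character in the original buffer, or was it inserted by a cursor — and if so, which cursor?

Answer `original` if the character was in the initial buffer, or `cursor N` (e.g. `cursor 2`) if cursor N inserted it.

After op 1 (delete): buffer="kwtik" (len 5), cursors c1@0 c2@1 c3@5, authorship .....
After op 2 (delete): buffer="wti" (len 3), cursors c1@0 c2@0 c3@3, authorship ...
After op 3 (insert('j')): buffer="jjwtij" (len 6), cursors c1@2 c2@2 c3@6, authorship 12...3
After op 4 (move_left): buffer="jjwtij" (len 6), cursors c1@1 c2@1 c3@5, authorship 12...3
After op 5 (move_left): buffer="jjwtij" (len 6), cursors c1@0 c2@0 c3@4, authorship 12...3
After op 6 (insert('x')): buffer="xxjjwtxij" (len 9), cursors c1@2 c2@2 c3@7, authorship 1212..3.3
Authorship (.=original, N=cursor N): 1 2 1 2 . . 3 . 3
Index 0: author = 1

Answer: cursor 1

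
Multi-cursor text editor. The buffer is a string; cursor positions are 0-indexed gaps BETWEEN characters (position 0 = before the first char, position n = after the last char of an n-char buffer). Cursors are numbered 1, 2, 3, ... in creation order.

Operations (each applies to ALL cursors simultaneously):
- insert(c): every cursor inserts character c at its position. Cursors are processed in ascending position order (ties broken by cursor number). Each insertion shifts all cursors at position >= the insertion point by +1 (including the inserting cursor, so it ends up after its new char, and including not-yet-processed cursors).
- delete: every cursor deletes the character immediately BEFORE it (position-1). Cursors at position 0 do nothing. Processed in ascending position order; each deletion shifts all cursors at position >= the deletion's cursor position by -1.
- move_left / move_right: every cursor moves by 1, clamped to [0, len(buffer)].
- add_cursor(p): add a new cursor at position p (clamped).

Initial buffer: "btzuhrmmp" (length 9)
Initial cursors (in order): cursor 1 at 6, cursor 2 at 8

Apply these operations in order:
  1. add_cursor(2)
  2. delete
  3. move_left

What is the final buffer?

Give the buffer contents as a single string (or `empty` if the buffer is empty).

After op 1 (add_cursor(2)): buffer="btzuhrmmp" (len 9), cursors c3@2 c1@6 c2@8, authorship .........
After op 2 (delete): buffer="bzuhmp" (len 6), cursors c3@1 c1@4 c2@5, authorship ......
After op 3 (move_left): buffer="bzuhmp" (len 6), cursors c3@0 c1@3 c2@4, authorship ......

Answer: bzuhmp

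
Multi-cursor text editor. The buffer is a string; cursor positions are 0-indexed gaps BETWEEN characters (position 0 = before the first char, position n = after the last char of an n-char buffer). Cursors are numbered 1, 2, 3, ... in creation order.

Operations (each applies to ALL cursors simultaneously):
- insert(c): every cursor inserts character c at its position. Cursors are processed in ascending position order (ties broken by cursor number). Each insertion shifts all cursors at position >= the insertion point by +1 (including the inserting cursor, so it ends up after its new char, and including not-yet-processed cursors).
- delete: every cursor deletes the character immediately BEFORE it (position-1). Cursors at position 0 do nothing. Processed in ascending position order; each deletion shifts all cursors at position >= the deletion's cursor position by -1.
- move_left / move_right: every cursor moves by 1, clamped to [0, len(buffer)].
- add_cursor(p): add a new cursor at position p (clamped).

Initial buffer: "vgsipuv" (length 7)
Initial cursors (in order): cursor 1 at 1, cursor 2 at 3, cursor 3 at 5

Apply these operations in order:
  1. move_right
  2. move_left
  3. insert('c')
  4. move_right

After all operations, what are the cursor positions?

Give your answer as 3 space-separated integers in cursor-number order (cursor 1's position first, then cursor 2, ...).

After op 1 (move_right): buffer="vgsipuv" (len 7), cursors c1@2 c2@4 c3@6, authorship .......
After op 2 (move_left): buffer="vgsipuv" (len 7), cursors c1@1 c2@3 c3@5, authorship .......
After op 3 (insert('c')): buffer="vcgscipcuv" (len 10), cursors c1@2 c2@5 c3@8, authorship .1..2..3..
After op 4 (move_right): buffer="vcgscipcuv" (len 10), cursors c1@3 c2@6 c3@9, authorship .1..2..3..

Answer: 3 6 9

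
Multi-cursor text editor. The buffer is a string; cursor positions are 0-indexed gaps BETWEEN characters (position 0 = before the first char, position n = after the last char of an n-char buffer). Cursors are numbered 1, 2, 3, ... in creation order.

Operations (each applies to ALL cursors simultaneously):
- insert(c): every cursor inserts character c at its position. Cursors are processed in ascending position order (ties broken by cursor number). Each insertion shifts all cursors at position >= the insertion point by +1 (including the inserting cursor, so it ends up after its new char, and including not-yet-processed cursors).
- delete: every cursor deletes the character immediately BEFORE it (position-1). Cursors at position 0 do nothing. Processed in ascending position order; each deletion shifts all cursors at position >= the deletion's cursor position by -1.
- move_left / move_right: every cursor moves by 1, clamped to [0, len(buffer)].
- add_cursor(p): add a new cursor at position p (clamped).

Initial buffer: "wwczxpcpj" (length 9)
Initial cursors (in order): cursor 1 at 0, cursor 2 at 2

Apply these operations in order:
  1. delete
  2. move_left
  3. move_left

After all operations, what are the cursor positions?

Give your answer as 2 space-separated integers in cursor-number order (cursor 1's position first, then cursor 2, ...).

After op 1 (delete): buffer="wczxpcpj" (len 8), cursors c1@0 c2@1, authorship ........
After op 2 (move_left): buffer="wczxpcpj" (len 8), cursors c1@0 c2@0, authorship ........
After op 3 (move_left): buffer="wczxpcpj" (len 8), cursors c1@0 c2@0, authorship ........

Answer: 0 0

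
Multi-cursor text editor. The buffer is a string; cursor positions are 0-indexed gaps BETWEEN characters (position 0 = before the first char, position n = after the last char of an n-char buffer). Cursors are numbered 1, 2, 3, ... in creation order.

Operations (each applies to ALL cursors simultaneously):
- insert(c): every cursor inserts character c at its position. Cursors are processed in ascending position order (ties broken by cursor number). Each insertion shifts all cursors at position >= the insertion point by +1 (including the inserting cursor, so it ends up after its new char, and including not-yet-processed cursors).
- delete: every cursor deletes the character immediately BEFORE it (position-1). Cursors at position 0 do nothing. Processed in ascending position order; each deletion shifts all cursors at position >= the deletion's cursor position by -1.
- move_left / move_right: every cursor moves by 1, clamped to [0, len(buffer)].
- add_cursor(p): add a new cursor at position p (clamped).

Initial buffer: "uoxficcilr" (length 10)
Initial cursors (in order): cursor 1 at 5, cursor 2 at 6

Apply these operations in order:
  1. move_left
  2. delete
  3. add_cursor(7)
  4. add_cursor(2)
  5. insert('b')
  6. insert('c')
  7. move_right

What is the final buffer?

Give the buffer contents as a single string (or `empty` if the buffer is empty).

After op 1 (move_left): buffer="uoxficcilr" (len 10), cursors c1@4 c2@5, authorship ..........
After op 2 (delete): buffer="uoxccilr" (len 8), cursors c1@3 c2@3, authorship ........
After op 3 (add_cursor(7)): buffer="uoxccilr" (len 8), cursors c1@3 c2@3 c3@7, authorship ........
After op 4 (add_cursor(2)): buffer="uoxccilr" (len 8), cursors c4@2 c1@3 c2@3 c3@7, authorship ........
After op 5 (insert('b')): buffer="uobxbbccilbr" (len 12), cursors c4@3 c1@6 c2@6 c3@11, authorship ..4.12....3.
After op 6 (insert('c')): buffer="uobcxbbccccilbcr" (len 16), cursors c4@4 c1@9 c2@9 c3@15, authorship ..44.1212....33.
After op 7 (move_right): buffer="uobcxbbccccilbcr" (len 16), cursors c4@5 c1@10 c2@10 c3@16, authorship ..44.1212....33.

Answer: uobcxbbccccilbcr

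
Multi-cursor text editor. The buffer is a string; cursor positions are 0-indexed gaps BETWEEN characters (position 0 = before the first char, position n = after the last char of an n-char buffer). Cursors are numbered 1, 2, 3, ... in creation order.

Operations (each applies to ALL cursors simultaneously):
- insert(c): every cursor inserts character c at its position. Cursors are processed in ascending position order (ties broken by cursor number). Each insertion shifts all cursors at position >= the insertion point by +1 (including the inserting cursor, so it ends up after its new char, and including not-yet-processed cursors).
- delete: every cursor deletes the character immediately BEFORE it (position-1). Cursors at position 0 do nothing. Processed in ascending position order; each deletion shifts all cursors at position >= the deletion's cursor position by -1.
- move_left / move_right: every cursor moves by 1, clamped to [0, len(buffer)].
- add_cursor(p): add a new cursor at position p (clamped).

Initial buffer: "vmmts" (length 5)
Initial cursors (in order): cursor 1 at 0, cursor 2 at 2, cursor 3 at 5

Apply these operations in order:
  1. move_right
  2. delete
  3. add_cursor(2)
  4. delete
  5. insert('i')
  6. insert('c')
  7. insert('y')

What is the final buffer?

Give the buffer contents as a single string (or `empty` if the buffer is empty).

After op 1 (move_right): buffer="vmmts" (len 5), cursors c1@1 c2@3 c3@5, authorship .....
After op 2 (delete): buffer="mt" (len 2), cursors c1@0 c2@1 c3@2, authorship ..
After op 3 (add_cursor(2)): buffer="mt" (len 2), cursors c1@0 c2@1 c3@2 c4@2, authorship ..
After op 4 (delete): buffer="" (len 0), cursors c1@0 c2@0 c3@0 c4@0, authorship 
After op 5 (insert('i')): buffer="iiii" (len 4), cursors c1@4 c2@4 c3@4 c4@4, authorship 1234
After op 6 (insert('c')): buffer="iiiicccc" (len 8), cursors c1@8 c2@8 c3@8 c4@8, authorship 12341234
After op 7 (insert('y')): buffer="iiiiccccyyyy" (len 12), cursors c1@12 c2@12 c3@12 c4@12, authorship 123412341234

Answer: iiiiccccyyyy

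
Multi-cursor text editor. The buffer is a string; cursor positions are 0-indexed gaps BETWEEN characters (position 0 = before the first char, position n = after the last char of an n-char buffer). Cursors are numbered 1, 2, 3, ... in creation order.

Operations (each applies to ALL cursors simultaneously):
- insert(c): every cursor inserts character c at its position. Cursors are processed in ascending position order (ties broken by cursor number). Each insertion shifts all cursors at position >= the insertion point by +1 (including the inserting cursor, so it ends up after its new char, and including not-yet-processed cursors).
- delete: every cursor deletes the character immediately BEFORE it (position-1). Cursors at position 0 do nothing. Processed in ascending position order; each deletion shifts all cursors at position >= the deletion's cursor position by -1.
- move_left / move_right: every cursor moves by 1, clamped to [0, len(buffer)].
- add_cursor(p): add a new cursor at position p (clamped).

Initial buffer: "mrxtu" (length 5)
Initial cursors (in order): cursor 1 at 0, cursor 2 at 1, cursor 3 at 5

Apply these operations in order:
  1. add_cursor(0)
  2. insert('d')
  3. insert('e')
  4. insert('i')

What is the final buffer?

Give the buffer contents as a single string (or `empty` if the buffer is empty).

Answer: ddeeiimdeirxtudei

Derivation:
After op 1 (add_cursor(0)): buffer="mrxtu" (len 5), cursors c1@0 c4@0 c2@1 c3@5, authorship .....
After op 2 (insert('d')): buffer="ddmdrxtud" (len 9), cursors c1@2 c4@2 c2@4 c3@9, authorship 14.2....3
After op 3 (insert('e')): buffer="ddeemderxtude" (len 13), cursors c1@4 c4@4 c2@7 c3@13, authorship 1414.22....33
After op 4 (insert('i')): buffer="ddeeiimdeirxtudei" (len 17), cursors c1@6 c4@6 c2@10 c3@17, authorship 141414.222....333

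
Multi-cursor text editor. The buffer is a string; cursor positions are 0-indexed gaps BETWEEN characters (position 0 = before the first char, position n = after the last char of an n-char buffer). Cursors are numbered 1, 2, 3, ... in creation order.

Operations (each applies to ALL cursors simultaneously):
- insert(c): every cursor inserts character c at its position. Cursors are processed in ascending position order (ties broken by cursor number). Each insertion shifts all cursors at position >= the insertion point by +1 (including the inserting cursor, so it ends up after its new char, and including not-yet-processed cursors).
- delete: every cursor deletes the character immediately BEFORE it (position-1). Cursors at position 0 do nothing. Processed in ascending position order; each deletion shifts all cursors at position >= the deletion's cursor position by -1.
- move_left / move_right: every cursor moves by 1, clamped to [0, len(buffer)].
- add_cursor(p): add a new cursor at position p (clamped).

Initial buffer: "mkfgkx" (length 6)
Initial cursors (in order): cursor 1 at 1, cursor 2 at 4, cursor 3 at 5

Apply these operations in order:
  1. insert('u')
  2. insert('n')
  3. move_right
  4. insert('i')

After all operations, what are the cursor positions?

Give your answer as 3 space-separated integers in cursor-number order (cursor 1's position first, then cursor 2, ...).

Answer: 5 11 15

Derivation:
After op 1 (insert('u')): buffer="mukfgukux" (len 9), cursors c1@2 c2@6 c3@8, authorship .1...2.3.
After op 2 (insert('n')): buffer="munkfgunkunx" (len 12), cursors c1@3 c2@8 c3@11, authorship .11...22.33.
After op 3 (move_right): buffer="munkfgunkunx" (len 12), cursors c1@4 c2@9 c3@12, authorship .11...22.33.
After op 4 (insert('i')): buffer="munkifgunkiunxi" (len 15), cursors c1@5 c2@11 c3@15, authorship .11.1..22.233.3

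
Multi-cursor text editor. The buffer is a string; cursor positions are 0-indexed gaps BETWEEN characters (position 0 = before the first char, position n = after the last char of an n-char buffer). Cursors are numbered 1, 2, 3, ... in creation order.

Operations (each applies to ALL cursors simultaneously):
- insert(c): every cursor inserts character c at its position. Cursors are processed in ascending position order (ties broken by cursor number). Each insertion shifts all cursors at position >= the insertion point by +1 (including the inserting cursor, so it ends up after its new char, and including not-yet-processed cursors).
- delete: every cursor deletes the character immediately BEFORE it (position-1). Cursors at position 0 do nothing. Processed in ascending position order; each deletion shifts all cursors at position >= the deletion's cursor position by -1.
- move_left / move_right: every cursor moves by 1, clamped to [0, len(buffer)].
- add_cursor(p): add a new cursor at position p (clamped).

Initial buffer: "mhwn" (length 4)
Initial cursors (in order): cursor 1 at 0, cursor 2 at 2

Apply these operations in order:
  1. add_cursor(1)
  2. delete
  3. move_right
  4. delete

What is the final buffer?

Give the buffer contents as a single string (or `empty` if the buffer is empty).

Answer: n

Derivation:
After op 1 (add_cursor(1)): buffer="mhwn" (len 4), cursors c1@0 c3@1 c2@2, authorship ....
After op 2 (delete): buffer="wn" (len 2), cursors c1@0 c2@0 c3@0, authorship ..
After op 3 (move_right): buffer="wn" (len 2), cursors c1@1 c2@1 c3@1, authorship ..
After op 4 (delete): buffer="n" (len 1), cursors c1@0 c2@0 c3@0, authorship .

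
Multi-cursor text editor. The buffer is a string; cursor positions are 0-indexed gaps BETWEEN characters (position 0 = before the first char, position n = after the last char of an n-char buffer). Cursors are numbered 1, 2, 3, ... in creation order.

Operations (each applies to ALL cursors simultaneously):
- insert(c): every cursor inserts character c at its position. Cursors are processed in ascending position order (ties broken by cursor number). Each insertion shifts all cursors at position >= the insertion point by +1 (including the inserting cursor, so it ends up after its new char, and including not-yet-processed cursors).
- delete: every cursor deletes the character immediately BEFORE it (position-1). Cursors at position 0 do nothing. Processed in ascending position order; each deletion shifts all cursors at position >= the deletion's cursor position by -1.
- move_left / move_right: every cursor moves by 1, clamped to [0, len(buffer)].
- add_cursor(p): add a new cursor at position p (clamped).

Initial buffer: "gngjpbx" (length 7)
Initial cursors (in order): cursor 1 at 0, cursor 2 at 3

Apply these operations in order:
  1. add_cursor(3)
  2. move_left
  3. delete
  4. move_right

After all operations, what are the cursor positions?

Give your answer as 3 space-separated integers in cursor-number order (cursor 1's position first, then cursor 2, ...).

After op 1 (add_cursor(3)): buffer="gngjpbx" (len 7), cursors c1@0 c2@3 c3@3, authorship .......
After op 2 (move_left): buffer="gngjpbx" (len 7), cursors c1@0 c2@2 c3@2, authorship .......
After op 3 (delete): buffer="gjpbx" (len 5), cursors c1@0 c2@0 c3@0, authorship .....
After op 4 (move_right): buffer="gjpbx" (len 5), cursors c1@1 c2@1 c3@1, authorship .....

Answer: 1 1 1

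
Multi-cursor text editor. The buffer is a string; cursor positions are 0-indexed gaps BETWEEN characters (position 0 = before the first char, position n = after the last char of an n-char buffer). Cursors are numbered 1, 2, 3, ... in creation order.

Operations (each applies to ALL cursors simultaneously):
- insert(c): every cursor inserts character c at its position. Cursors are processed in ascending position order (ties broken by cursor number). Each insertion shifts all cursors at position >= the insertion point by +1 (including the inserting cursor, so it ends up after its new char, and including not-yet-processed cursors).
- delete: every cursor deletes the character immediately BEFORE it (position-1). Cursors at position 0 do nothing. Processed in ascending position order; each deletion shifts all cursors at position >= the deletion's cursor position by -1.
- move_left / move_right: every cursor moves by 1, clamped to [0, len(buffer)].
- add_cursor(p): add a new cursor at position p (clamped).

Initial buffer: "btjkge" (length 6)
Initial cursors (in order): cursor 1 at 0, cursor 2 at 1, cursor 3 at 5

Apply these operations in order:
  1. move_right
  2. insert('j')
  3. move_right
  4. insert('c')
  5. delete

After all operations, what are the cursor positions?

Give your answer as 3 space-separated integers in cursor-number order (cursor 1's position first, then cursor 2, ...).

Answer: 3 5 9

Derivation:
After op 1 (move_right): buffer="btjkge" (len 6), cursors c1@1 c2@2 c3@6, authorship ......
After op 2 (insert('j')): buffer="bjtjjkgej" (len 9), cursors c1@2 c2@4 c3@9, authorship .1.2....3
After op 3 (move_right): buffer="bjtjjkgej" (len 9), cursors c1@3 c2@5 c3@9, authorship .1.2....3
After op 4 (insert('c')): buffer="bjtcjjckgejc" (len 12), cursors c1@4 c2@7 c3@12, authorship .1.12.2...33
After op 5 (delete): buffer="bjtjjkgej" (len 9), cursors c1@3 c2@5 c3@9, authorship .1.2....3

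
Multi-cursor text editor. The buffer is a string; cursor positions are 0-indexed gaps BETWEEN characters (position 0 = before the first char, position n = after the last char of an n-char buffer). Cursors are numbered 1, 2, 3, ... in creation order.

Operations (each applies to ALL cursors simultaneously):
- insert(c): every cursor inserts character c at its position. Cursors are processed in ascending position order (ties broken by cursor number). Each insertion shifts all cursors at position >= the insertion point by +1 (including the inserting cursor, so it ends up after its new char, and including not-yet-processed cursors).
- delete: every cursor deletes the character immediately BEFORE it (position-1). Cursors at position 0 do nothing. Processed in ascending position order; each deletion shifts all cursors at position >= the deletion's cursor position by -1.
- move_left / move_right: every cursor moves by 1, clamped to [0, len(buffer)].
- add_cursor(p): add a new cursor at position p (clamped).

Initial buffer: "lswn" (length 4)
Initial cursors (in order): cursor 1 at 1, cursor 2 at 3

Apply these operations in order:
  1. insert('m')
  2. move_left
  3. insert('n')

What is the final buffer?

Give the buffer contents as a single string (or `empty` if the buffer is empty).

After op 1 (insert('m')): buffer="lmswmn" (len 6), cursors c1@2 c2@5, authorship .1..2.
After op 2 (move_left): buffer="lmswmn" (len 6), cursors c1@1 c2@4, authorship .1..2.
After op 3 (insert('n')): buffer="lnmswnmn" (len 8), cursors c1@2 c2@6, authorship .11..22.

Answer: lnmswnmn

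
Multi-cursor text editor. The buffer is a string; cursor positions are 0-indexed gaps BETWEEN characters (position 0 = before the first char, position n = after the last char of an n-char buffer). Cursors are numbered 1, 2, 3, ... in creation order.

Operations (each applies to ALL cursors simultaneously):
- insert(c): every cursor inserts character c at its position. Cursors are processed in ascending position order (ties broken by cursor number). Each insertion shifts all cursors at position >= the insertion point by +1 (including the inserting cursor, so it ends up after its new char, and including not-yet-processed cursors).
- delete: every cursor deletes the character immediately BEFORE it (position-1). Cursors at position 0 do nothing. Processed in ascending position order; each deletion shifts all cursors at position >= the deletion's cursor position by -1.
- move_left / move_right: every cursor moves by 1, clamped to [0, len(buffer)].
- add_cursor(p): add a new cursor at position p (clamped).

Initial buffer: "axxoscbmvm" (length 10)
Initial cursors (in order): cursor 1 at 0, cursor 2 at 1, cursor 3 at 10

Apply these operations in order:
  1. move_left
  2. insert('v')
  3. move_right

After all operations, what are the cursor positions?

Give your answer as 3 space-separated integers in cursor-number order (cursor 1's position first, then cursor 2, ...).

After op 1 (move_left): buffer="axxoscbmvm" (len 10), cursors c1@0 c2@0 c3@9, authorship ..........
After op 2 (insert('v')): buffer="vvaxxoscbmvvm" (len 13), cursors c1@2 c2@2 c3@12, authorship 12.........3.
After op 3 (move_right): buffer="vvaxxoscbmvvm" (len 13), cursors c1@3 c2@3 c3@13, authorship 12.........3.

Answer: 3 3 13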